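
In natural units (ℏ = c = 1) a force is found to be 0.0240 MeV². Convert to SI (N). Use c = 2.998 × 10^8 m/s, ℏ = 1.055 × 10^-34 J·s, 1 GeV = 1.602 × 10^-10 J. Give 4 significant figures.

Force is [E]/[L] = [E]²/(ℏc); restore (ℏc)⁻¹.
1 GeV² → 1/(ℏc) × (1 GeV in J)² = 8.114 × 10^5 N.
Convert the energy scale: 0.0240 MeV² = 2.40 × 10^-8 GeV².
Result: 2.40 × 10^-8 × 8.114 × 10^5 = 0.01947 N.

0.01947 N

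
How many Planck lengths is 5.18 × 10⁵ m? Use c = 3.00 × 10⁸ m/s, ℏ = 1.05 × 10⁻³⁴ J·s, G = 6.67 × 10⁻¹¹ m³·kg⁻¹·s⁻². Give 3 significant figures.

Planck length: ℓ_P = √(ℏG/c³) = 1.61 × 10⁻³⁵ m.
5.18 × 10⁵ / 1.61 × 10⁻³⁵ = 3.22 × 10⁴⁰

3.22 × 10⁴⁰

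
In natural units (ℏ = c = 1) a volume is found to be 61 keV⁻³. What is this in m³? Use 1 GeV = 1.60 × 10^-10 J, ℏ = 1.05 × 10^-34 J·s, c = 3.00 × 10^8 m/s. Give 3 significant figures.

4.65 × 10^-28 m³

Volume is [L]³ = [E]⁻³·(ℏc)³.
1 GeV⁻³ → (ℏc)³ × (1 GeV in J)⁻³ = 7.63 × 10^-48 m³.
Convert the energy scale: 61 keV⁻³ = 6.10 × 10^19 GeV⁻³.
Result: 6.10 × 10^19 × 7.63 × 10^-48 = 4.65 × 10^-28 m³.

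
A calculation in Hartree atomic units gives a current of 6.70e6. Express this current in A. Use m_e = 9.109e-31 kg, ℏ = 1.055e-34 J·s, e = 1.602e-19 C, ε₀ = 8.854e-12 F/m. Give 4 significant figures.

One atomic unit of electric current: I_au = e E_h/ℏ = m_e e⁵/((4πε₀)²ℏ³) = 6.612e-3 A.
6.70e6 × 6.612e-3 A = 4.430e4 A

4.430e4 A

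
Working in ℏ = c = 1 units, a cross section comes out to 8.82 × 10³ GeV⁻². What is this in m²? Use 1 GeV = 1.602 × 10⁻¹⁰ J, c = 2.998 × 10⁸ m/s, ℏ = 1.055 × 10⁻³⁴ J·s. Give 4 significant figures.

Area is [L]² = [E]⁻²·(ℏc)²; restore (ℏc)².
1 GeV⁻² → (ℏc)² × (1 GeV in J)⁻² = 3.898 × 10⁻³² m².
Result: 8.82 × 10³ × 3.898 × 10⁻³² = 3.438 × 10⁻²⁸ m².

3.438 × 10⁻²⁸ m²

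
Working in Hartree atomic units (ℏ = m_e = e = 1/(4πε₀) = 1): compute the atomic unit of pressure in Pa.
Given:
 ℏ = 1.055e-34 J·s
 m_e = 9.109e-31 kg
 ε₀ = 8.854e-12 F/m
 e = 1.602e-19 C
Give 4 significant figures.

2.929e13 Pa

From ℏ = m_e = e = 1/(4πε₀) = 1 the pressure scale is P_au = E_h/a₀³ = m_e⁴e¹⁰/((4πε₀)⁵ℏ⁸).
E_h = 4.354e-18 J
a₀ = 5.297e-11 m
E_h/a₀³ = 2.929e13 Pa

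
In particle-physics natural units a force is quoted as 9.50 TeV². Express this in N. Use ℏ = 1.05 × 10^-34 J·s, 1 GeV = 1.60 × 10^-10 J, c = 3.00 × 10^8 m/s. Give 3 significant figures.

Force is [E]/[L] = [E]²/(ℏc); restore (ℏc)⁻¹.
1 GeV² → 1/(ℏc) × (1 GeV in J)² = 8.13 × 10^5 N.
Convert the energy scale: 9.50 TeV² = 9.50 × 10^6 GeV².
Result: 9.50 × 10^6 × 8.13 × 10^5 = 7.72 × 10^12 N.

7.72 × 10^12 N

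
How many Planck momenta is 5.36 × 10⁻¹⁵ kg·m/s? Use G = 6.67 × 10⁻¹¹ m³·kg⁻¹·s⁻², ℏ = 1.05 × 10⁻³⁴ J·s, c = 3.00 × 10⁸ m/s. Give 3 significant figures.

Planck momentum: p_P = √(ℏc³/G) = 6.52 kg·m/s.
5.36 × 10⁻¹⁵ / 6.52 = 8.22 × 10⁻¹⁶

8.22 × 10⁻¹⁶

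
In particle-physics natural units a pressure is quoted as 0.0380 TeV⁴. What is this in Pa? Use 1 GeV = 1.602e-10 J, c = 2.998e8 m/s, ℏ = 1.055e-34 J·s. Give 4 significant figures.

7.910e47 Pa

Pressure is [E]/[L]³ = [E]⁴/(ℏc)³.
1 GeV⁴ → 1/(ℏc)³ × (1 GeV in J)⁴ = 2.082e37 Pa.
Convert the energy scale: 0.0380 TeV⁴ = 3.80e10 GeV⁴.
Result: 3.80e10 × 2.082e37 = 7.910e47 Pa.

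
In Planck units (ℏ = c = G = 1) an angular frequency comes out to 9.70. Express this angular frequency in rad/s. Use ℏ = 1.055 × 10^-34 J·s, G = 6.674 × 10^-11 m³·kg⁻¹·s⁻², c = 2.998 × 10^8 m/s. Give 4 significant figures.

1.799 × 10^44 rad/s

One Planck angular frequency: ω_P = √(c⁵/(ℏG)) = 1.855 × 10^43 rad/s.
9.70 × 1.855 × 10^43 rad/s = 1.799 × 10^44 rad/s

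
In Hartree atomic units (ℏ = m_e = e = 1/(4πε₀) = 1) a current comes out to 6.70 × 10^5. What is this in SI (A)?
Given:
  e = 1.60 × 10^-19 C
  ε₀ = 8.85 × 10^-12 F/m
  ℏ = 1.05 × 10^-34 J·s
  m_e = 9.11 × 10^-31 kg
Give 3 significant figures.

One atomic unit of electric current: I_au = e E_h/ℏ = m_e e⁵/((4πε₀)²ℏ³) = 6.67 × 10^-3 A.
6.70 × 10^5 × 6.67 × 10^-3 A = 4.47 × 10^3 A

4.47 × 10^3 A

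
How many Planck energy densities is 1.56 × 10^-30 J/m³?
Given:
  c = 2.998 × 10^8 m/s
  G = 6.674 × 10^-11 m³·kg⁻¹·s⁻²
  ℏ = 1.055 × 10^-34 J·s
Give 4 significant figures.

Planck energy density: u_P = c⁷/(ℏG²) = 4.632 × 10^113 J/m³.
1.56 × 10^-30 / 4.632 × 10^113 = 3.368 × 10^-144

3.368 × 10^-144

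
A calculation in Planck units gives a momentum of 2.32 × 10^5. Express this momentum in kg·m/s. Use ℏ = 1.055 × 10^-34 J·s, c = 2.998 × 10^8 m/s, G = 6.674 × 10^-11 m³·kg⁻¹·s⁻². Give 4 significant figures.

One Planck momentum: p_P = √(ℏc³/G) = 6.527 kg·m/s.
2.32 × 10^5 × 6.527 kg·m/s = 1.514 × 10^6 kg·m/s

1.514 × 10^6 kg·m/s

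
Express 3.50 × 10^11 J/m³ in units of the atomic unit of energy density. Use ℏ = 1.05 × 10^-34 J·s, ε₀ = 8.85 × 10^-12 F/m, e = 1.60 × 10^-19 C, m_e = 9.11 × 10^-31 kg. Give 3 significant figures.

atomic unit of energy density: u_au = E_h/a₀³ = m_e⁴e¹⁰/((4πε₀)⁵ℏ⁸) = 3.01 × 10^13 J/m³.
3.50 × 10^11 / 3.01 × 10^13 = 0.0116

0.0116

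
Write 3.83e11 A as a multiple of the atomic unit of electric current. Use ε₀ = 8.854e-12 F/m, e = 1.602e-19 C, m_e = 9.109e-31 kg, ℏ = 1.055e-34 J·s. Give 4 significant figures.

5.793e13

atomic unit of electric current: I_au = e E_h/ℏ = m_e e⁵/((4πε₀)²ℏ³) = 6.612e-3 A.
3.83e11 / 6.612e-3 = 5.793e13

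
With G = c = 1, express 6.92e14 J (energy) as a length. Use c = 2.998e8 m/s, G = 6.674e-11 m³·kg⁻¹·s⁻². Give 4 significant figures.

Energy → length via G/c⁴.
6.92e14 J × (G/c⁴) = 5.717e-30 m

5.717e-30 m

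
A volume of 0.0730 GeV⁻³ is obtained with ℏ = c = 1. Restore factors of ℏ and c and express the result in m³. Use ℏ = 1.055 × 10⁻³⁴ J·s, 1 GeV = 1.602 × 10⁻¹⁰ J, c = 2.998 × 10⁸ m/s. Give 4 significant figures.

Volume is [L]³ = [E]⁻³·(ℏc)³.
1 GeV⁻³ → (ℏc)³ × (1 GeV in J)⁻³ = 7.696 × 10⁻⁴⁸ m³.
Result: 0.0730 × 7.696 × 10⁻⁴⁸ = 5.618 × 10⁻⁴⁹ m³.

5.618 × 10⁻⁴⁹ m³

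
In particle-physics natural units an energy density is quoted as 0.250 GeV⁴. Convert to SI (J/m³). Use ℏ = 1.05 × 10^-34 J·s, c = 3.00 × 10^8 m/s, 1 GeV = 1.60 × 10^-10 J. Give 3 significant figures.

5.24 × 10^36 J/m³

[E]/[L]³ = [E]⁴/(ℏc)³; restore (ℏc)⁻³.
1 GeV⁴ → 1/(ℏc)³ × (1 GeV in J)⁴ = 2.10 × 10^37 J/m³.
Result: 0.250 × 2.10 × 10^37 = 5.24 × 10^36 J/m³.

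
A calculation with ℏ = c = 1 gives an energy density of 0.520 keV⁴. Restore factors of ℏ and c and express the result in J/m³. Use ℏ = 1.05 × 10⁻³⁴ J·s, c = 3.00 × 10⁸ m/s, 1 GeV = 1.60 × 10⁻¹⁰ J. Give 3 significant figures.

1.09 × 10¹³ J/m³

[E]/[L]³ = [E]⁴/(ℏc)³; restore (ℏc)⁻³.
1 GeV⁴ → 1/(ℏc)³ × (1 GeV in J)⁴ = 2.10 × 10³⁷ J/m³.
Convert the energy scale: 0.520 keV⁴ = 5.20 × 10⁻²⁵ GeV⁴.
Result: 5.20 × 10⁻²⁵ × 2.10 × 10³⁷ = 1.09 × 10¹³ J/m³.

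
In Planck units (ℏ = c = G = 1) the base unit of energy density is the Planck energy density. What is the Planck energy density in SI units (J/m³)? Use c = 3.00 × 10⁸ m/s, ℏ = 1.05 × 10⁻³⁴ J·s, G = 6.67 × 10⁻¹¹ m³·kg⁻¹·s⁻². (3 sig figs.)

u_P = c⁷/(ℏG²)
  = 2.19 × 10⁵⁹ / 4.67 × 10⁻⁵⁵
  = 4.68 × 10¹¹³ J/m³

4.68 × 10¹¹³ J/m³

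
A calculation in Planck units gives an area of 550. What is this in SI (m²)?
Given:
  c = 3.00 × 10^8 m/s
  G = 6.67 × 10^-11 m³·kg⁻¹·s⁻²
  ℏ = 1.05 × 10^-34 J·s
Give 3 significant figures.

1.43 × 10^-67 m²

One Planck area: A_P = ℏG/c³ = 2.59 × 10^-70 m².
550 × 2.59 × 10^-70 m² = 1.43 × 10^-67 m²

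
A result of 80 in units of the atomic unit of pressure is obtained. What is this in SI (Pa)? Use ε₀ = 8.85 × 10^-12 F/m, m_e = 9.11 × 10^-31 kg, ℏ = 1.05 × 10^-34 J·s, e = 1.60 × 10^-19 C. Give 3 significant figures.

One atomic unit of pressure: P_au = E_h/a₀³ = m_e⁴e¹⁰/((4πε₀)⁵ℏ⁸) = 3.01 × 10^13 Pa.
80 × 3.01 × 10^13 Pa = 2.41 × 10^15 Pa

2.41 × 10^15 Pa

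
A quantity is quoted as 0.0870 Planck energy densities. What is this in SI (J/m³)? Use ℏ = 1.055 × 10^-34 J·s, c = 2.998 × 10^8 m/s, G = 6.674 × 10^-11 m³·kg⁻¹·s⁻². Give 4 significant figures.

One Planck energy density: u_P = c⁷/(ℏG²) = 4.632 × 10^113 J/m³.
0.0870 × 4.632 × 10^113 J/m³ = 4.030 × 10^112 J/m³

4.030 × 10^112 J/m³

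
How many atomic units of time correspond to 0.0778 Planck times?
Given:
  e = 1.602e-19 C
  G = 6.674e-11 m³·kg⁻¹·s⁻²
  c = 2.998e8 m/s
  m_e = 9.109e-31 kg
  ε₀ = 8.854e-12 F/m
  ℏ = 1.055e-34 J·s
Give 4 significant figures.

Planck time: t_P = √(ℏG/c⁵) = 5.392e-44 s
atomic unit of time: τ_au = (4πε₀)²ℏ³/(m_e e⁴) = 2.423e-17 s
0.0778 × 5.392e-44 / 2.423e-17 = 1.731e-28

1.731e-28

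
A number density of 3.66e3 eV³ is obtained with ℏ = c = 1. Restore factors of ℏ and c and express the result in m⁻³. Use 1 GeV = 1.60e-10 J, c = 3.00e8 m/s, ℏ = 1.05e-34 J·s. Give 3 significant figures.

4.80e23 m⁻³

Number density is [L]⁻³ = [E]³/(ℏc)³.
1 GeV³ → 1/(ℏc)³ × (1 GeV in J)³ = 1.31e47 m⁻³.
Convert the energy scale: 3.66e3 eV³ = 3.66e-24 GeV³.
Result: 3.66e-24 × 1.31e47 = 4.80e23 m⁻³.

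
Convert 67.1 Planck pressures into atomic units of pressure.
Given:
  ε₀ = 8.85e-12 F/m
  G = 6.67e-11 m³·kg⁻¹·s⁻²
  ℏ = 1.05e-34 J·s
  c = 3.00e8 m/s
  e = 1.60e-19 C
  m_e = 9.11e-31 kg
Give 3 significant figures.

Planck pressure: p_P = c⁷/(ℏG²) = 4.68e113 Pa
atomic unit of pressure: P_au = E_h/a₀³ = m_e⁴e¹⁰/((4πε₀)⁵ℏ⁸) = 3.01e13 Pa
67.1 × 4.68e113 / 3.01e13 = 1.04e102

1.04e102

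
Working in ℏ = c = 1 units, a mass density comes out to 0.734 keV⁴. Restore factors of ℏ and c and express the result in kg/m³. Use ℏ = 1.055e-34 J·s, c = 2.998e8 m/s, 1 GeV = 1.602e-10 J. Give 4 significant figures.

Mass density is [E]/(c²[L]³) = [E]⁴/(ℏ³c⁵).
1 GeV⁴ → 1/(ℏ³c⁵) × (1 GeV in J)⁴ = 2.316e20 kg/m³.
Convert the energy scale: 0.734 keV⁴ = 7.34e-25 GeV⁴.
Result: 7.34e-25 × 2.316e20 = 1.700e-4 kg/m³.

1.700e-4 kg/m³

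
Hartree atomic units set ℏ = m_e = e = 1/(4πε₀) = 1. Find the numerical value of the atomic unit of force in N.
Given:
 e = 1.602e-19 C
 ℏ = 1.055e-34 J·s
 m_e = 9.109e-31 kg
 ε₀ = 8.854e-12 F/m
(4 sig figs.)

8.220e-8 N

The unique combination of the constants set to 1 with dimensions of force is F_au = E_h/a₀ = m_e²e⁶/((4πε₀)³ℏ⁴).
E_h = 4.354e-18 J
a₀ = 5.297e-11 m
E_h/a₀ = 8.220e-8 N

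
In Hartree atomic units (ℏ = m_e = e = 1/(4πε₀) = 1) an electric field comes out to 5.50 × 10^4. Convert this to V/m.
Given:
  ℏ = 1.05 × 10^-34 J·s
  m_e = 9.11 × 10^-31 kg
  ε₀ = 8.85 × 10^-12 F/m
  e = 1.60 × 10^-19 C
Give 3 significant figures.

2.86 × 10^16 V/m

One atomic unit of electric field: E_au = E_h/(e a₀) = m_e²e⁵/((4πε₀)³ℏ⁴) = 5.20 × 10^11 V/m.
5.50 × 10^4 × 5.20 × 10^11 V/m = 2.86 × 10^16 V/m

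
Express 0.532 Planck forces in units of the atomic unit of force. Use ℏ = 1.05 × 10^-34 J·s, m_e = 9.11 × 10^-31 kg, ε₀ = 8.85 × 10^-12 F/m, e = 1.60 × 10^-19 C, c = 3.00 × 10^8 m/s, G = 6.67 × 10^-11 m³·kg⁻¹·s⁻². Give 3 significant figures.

7.76 × 10^50

Planck force: F_P = c⁴/G = 1.21 × 10^44 N
atomic unit of force: F_au = E_h/a₀ = m_e²e⁶/((4πε₀)³ℏ⁴) = 8.33 × 10^-8 N
0.532 × 1.21 × 10^44 / 8.33 × 10^-8 = 7.76 × 10^50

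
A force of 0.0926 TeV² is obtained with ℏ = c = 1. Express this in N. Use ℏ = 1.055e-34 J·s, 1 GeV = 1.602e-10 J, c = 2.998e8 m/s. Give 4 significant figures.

Force is [E]/[L] = [E]²/(ℏc); restore (ℏc)⁻¹.
1 GeV² → 1/(ℏc) × (1 GeV in J)² = 8.114e5 N.
Convert the energy scale: 0.0926 TeV² = 9.26e4 GeV².
Result: 9.26e4 × 8.114e5 = 7.514e10 N.

7.514e10 N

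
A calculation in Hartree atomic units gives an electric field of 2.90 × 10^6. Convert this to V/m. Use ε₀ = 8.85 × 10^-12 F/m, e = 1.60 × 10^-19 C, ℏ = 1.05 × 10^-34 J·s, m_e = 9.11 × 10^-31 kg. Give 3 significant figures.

One atomic unit of electric field: E_au = E_h/(e a₀) = m_e²e⁵/((4πε₀)³ℏ⁴) = 5.20 × 10^11 V/m.
2.90 × 10^6 × 5.20 × 10^11 V/m = 1.51 × 10^18 V/m

1.51 × 10^18 V/m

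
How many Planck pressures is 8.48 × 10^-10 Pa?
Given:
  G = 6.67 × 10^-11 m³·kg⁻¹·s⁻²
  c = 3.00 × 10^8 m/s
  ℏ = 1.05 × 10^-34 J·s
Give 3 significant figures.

Planck pressure: p_P = c⁷/(ℏG²) = 4.68 × 10^113 Pa.
8.48 × 10^-10 / 4.68 × 10^113 = 1.81 × 10^-123

1.81 × 10^-123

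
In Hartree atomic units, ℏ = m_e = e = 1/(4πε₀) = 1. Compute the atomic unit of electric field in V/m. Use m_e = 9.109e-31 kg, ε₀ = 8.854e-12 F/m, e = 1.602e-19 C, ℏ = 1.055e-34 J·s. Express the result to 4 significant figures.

Dimensional analysis gives E_au = E_h/(e a₀) = m_e²e⁵/((4πε₀)³ℏ⁴).
E_h = 4.354e-18 J
a₀ = 5.297e-11 m
E_h/(e·a₀) = 5.131e11 V/m

5.131e11 V/m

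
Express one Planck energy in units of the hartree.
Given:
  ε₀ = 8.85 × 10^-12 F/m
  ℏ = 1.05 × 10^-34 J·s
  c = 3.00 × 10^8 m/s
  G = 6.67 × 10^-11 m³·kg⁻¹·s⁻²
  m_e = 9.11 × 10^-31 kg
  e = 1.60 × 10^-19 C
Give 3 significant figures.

4.47 × 10^26

Planck energy: E_P = √(ℏc⁵/G) = 1.96 × 10^9 J
hartree: E_h = m_e e⁴/(4πε₀ℏ)² = 4.38 × 10^-18 J
ratio = 1.96 × 10^9 / 4.38 × 10^-18 = 4.47 × 10^26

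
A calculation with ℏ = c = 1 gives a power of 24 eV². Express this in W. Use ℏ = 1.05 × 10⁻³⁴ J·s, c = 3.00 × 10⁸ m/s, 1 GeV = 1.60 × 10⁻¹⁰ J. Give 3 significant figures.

Power is [E]/[T] = [E]²/ℏ.
1 GeV² → 1/ℏ × (1 GeV in J)² = 2.44 × 10¹⁴ W.
Convert the energy scale: 24 eV² = 2.40 × 10⁻¹⁷ GeV².
Result: 2.40 × 10⁻¹⁷ × 2.44 × 10¹⁴ = 5.85 × 10⁻³ W.

5.85 × 10⁻³ W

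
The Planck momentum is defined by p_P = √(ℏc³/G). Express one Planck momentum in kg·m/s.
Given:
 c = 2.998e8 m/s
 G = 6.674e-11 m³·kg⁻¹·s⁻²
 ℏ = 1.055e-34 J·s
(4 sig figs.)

6.527 kg·m/s

p_P = √(ℏc³/G)
  = √(42.60)
  = 6.527 kg·m/s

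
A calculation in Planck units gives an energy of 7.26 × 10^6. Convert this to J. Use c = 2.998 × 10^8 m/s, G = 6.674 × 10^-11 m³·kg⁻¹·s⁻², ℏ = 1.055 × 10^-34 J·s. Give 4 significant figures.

One Planck energy: E_P = √(ℏc⁵/G) = 1.957 × 10^9 J.
7.26 × 10^6 × 1.957 × 10^9 J = 1.421 × 10^16 J

1.421 × 10^16 J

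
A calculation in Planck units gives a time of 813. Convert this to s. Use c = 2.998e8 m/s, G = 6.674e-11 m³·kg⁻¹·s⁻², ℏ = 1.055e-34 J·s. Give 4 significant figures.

One Planck time: t_P = √(ℏG/c⁵) = 5.392e-44 s.
813 × 5.392e-44 s = 4.384e-41 s

4.384e-41 s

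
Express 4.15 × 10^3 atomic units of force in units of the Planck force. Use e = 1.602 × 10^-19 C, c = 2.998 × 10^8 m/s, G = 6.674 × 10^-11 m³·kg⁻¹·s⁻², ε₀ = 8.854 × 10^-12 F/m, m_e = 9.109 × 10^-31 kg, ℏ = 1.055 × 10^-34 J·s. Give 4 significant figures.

atomic unit of force: F_au = E_h/a₀ = m_e²e⁶/((4πε₀)³ℏ⁴) = 8.220 × 10^-8 N
Planck force: F_P = c⁴/G = 1.210 × 10^44 N
4.15 × 10^3 × 8.220 × 10^-8 / 1.210 × 10^44 = 2.818 × 10^-48

2.818 × 10^-48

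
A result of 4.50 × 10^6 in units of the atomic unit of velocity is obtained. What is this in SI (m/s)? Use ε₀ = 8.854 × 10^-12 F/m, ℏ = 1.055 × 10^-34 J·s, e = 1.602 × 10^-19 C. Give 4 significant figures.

9.839 × 10^12 m/s

One atomic unit of velocity: v_au = e²/(4πε₀ℏ) = 2.186 × 10^6 m/s.
4.50 × 10^6 × 2.186 × 10^6 m/s = 9.839 × 10^12 m/s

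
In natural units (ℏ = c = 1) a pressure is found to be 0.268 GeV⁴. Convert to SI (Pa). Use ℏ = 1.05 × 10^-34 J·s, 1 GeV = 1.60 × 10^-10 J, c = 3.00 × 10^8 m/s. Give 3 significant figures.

5.62 × 10^36 Pa

Pressure is [E]/[L]³ = [E]⁴/(ℏc)³.
1 GeV⁴ → 1/(ℏc)³ × (1 GeV in J)⁴ = 2.10 × 10^37 Pa.
Result: 0.268 × 2.10 × 10^37 = 5.62 × 10^36 Pa.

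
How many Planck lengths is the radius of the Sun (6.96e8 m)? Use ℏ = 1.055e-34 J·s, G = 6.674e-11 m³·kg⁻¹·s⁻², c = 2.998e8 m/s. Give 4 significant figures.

Planck length: ℓ_P = √(ℏG/c³) = 1.616e-35 m.
6.96e8 / 1.616e-35 = 4.306e43

4.306e43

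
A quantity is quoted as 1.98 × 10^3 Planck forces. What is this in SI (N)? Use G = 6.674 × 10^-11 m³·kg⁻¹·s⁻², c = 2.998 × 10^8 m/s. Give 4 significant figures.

One Planck force: F_P = c⁴/G = 1.210 × 10^44 N.
1.98 × 10^3 × 1.210 × 10^44 N = 2.397 × 10^47 N

2.397 × 10^47 N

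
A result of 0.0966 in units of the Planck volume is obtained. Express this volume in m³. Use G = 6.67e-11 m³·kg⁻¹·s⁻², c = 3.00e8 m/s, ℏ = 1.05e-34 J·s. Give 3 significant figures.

One Planck volume: V_P = (ℏG/c³)^(3/2) = 4.18e-105 m³.
0.0966 × 4.18e-105 m³ = 4.04e-106 m³

4.04e-106 m³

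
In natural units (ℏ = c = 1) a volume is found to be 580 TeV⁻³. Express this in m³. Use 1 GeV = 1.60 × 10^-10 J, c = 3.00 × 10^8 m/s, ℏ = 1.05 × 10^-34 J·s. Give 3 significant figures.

Volume is [L]³ = [E]⁻³·(ℏc)³.
1 GeV⁻³ → (ℏc)³ × (1 GeV in J)⁻³ = 7.63 × 10^-48 m³.
Convert the energy scale: 580 TeV⁻³ = 5.80 × 10^-7 GeV⁻³.
Result: 5.80 × 10^-7 × 7.63 × 10^-48 = 4.43 × 10^-54 m³.

4.43 × 10^-54 m³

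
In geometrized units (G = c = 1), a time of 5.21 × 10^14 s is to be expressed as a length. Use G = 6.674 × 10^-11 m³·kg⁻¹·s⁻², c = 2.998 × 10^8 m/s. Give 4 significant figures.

1.562 × 10^23 m

Time → length via c.
5.21 × 10^14 s × (c) = 1.562 × 10^23 m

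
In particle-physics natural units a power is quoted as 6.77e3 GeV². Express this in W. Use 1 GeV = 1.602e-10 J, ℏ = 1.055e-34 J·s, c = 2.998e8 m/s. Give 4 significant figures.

Power is [E]/[T] = [E]²/ℏ.
1 GeV² → 1/ℏ × (1 GeV in J)² = 2.433e14 W.
Result: 6.77e3 × 2.433e14 = 1.647e18 W.

1.647e18 W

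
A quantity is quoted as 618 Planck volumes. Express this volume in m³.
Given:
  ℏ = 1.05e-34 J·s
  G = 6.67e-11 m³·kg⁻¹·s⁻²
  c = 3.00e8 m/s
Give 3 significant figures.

One Planck volume: V_P = (ℏG/c³)^(3/2) = 4.18e-105 m³.
618 × 4.18e-105 m³ = 2.58e-102 m³

2.58e-102 m³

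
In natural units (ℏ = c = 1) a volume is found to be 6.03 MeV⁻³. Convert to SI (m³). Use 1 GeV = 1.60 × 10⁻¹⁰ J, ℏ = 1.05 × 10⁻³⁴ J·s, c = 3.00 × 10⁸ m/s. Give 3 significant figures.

4.60 × 10⁻³⁸ m³

Volume is [L]³ = [E]⁻³·(ℏc)³.
1 GeV⁻³ → (ℏc)³ × (1 GeV in J)⁻³ = 7.63 × 10⁻⁴⁸ m³.
Convert the energy scale: 6.03 MeV⁻³ = 6.03 × 10⁹ GeV⁻³.
Result: 6.03 × 10⁹ × 7.63 × 10⁻⁴⁸ = 4.60 × 10⁻³⁸ m³.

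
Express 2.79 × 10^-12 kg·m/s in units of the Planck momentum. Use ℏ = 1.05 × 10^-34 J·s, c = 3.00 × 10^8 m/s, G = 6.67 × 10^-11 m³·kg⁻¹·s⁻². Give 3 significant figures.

Planck momentum: p_P = √(ℏc³/G) = 6.52 kg·m/s.
2.79 × 10^-12 / 6.52 = 4.28 × 10^-13

4.28 × 10^-13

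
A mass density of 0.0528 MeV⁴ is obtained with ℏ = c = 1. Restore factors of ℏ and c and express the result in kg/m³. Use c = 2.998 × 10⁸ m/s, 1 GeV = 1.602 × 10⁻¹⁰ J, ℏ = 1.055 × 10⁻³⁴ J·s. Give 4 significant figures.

Mass density is [E]/(c²[L]³) = [E]⁴/(ℏ³c⁵).
1 GeV⁴ → 1/(ℏ³c⁵) × (1 GeV in J)⁴ = 2.316 × 10²⁰ kg/m³.
Convert the energy scale: 0.0528 MeV⁴ = 5.28 × 10⁻¹⁴ GeV⁴.
Result: 5.28 × 10⁻¹⁴ × 2.316 × 10²⁰ = 1.223 × 10⁷ kg/m³.

1.223 × 10⁷ kg/m³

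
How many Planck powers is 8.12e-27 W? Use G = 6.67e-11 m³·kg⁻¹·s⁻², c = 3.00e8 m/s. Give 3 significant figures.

2.23e-79

Planck power: P_P = c⁵/G = 3.64e52 W.
8.12e-27 / 3.64e52 = 2.23e-79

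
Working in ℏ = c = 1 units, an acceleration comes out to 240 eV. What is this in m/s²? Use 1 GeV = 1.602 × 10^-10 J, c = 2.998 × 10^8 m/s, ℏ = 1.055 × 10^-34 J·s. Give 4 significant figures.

1.093 × 10^26 m/s²

Acceleration is [L]/[T]² = c·[E]/ℏ.
1 GeV → c/ℏ × (1 GeV in J) = 4.552 × 10^32 m/s².
Convert the energy scale: 240 eV = 2.40 × 10^-7 GeV.
Result: 2.40 × 10^-7 × 4.552 × 10^32 = 1.093 × 10^26 m/s².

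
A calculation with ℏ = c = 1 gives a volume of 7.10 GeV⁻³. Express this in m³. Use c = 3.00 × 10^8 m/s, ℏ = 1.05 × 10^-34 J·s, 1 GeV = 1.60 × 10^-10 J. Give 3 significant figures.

Volume is [L]³ = [E]⁻³·(ℏc)³.
1 GeV⁻³ → (ℏc)³ × (1 GeV in J)⁻³ = 7.63 × 10^-48 m³.
Result: 7.10 × 7.63 × 10^-48 = 5.42 × 10^-47 m³.

5.42 × 10^-47 m³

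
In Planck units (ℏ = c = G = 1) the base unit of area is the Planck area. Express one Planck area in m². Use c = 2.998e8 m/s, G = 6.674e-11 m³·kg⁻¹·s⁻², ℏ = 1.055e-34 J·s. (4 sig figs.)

2.613e-70 m²

A_P = ℏG/c³
  = 7.041e-45 / 2.695e25
  = 2.613e-70 m²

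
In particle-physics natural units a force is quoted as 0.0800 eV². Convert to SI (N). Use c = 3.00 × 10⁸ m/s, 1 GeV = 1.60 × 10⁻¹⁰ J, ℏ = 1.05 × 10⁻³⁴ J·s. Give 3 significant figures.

6.50 × 10⁻¹⁴ N

Force is [E]/[L] = [E]²/(ℏc); restore (ℏc)⁻¹.
1 GeV² → 1/(ℏc) × (1 GeV in J)² = 8.13 × 10⁵ N.
Convert the energy scale: 0.0800 eV² = 8.00 × 10⁻²⁰ GeV².
Result: 8.00 × 10⁻²⁰ × 8.13 × 10⁵ = 6.50 × 10⁻¹⁴ N.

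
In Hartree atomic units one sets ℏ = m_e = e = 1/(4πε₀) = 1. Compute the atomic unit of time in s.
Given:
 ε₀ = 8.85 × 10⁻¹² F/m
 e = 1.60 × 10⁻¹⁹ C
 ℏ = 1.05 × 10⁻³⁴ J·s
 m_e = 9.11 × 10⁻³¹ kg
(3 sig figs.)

τ_au = (4πε₀)²ℏ³/(m_e e⁴)
E_h = 4.38 × 10⁻¹⁸ J
ℏ/E_h = 2.40 × 10⁻¹⁷ s

2.40 × 10⁻¹⁷ s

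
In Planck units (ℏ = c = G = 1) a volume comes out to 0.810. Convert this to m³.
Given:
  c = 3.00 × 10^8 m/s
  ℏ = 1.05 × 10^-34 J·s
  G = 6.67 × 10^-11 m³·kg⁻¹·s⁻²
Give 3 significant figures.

One Planck volume: V_P = (ℏG/c³)^(3/2) = 4.18 × 10^-105 m³.
0.810 × 4.18 × 10^-105 m³ = 3.38 × 10^-105 m³

3.38 × 10^-105 m³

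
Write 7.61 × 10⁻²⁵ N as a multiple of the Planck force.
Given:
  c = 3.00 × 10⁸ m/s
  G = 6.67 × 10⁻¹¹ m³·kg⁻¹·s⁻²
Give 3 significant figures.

Planck force: F_P = c⁴/G = 1.21 × 10⁴⁴ N.
7.61 × 10⁻²⁵ / 1.21 × 10⁴⁴ = 6.27 × 10⁻⁶⁹

6.27 × 10⁻⁶⁹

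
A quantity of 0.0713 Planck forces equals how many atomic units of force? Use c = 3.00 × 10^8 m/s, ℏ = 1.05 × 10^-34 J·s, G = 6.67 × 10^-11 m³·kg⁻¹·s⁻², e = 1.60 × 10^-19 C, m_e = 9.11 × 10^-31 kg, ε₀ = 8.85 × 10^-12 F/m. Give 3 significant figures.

Planck force: F_P = c⁴/G = 1.21 × 10^44 N
atomic unit of force: F_au = E_h/a₀ = m_e²e⁶/((4πε₀)³ℏ⁴) = 8.33 × 10^-8 N
0.0713 × 1.21 × 10^44 / 8.33 × 10^-8 = 1.04 × 10^50

1.04 × 10^50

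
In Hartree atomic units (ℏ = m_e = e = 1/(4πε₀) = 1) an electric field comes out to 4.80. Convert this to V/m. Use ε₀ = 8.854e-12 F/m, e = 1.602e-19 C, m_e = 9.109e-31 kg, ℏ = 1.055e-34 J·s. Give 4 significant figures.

One atomic unit of electric field: E_au = E_h/(e a₀) = m_e²e⁵/((4πε₀)³ℏ⁴) = 5.131e11 V/m.
4.80 × 5.131e11 V/m = 2.463e12 V/m

2.463e12 V/m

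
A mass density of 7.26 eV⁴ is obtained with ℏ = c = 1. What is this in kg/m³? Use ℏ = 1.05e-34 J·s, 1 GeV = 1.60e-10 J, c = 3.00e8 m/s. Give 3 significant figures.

Mass density is [E]/(c²[L]³) = [E]⁴/(ℏ³c⁵).
1 GeV⁴ → 1/(ℏ³c⁵) × (1 GeV in J)⁴ = 2.33e20 kg/m³.
Convert the energy scale: 7.26 eV⁴ = 7.26e-36 GeV⁴.
Result: 7.26e-36 × 2.33e20 = 1.69e-15 kg/m³.

1.69e-15 kg/m³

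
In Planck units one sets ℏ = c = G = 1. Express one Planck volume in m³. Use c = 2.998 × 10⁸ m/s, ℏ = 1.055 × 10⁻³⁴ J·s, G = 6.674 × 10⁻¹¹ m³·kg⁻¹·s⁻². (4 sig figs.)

4.224 × 10⁻¹⁰⁵ m³

V_P = (ℏG/c³)^(3/2)
  = √(1.784 × 10⁻²⁰⁹)
  = 4.224 × 10⁻¹⁰⁵ m³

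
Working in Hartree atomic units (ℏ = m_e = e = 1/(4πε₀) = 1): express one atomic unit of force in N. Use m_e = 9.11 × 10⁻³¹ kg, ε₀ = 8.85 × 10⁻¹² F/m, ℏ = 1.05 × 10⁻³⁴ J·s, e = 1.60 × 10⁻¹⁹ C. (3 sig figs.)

Dimensional analysis gives F_au = E_h/a₀ = m_e²e⁶/((4πε₀)³ℏ⁴).
E_h = 4.38 × 10⁻¹⁸ J
a₀ = 5.26 × 10⁻¹¹ m
E_h/a₀ = 8.33 × 10⁻⁸ N

8.33 × 10⁻⁸ N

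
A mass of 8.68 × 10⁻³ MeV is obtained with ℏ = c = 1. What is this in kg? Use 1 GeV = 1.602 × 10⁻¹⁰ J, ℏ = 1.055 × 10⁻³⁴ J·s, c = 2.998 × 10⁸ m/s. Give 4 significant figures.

Mass is [E]/c²; divide by c².
1 GeV → 1/c² × (1 GeV in J) = 1.782 × 10⁻²⁷ kg.
Convert the energy scale: 8.68 × 10⁻³ MeV = 8.68 × 10⁻⁶ GeV.
Result: 8.68 × 10⁻⁶ × 1.782 × 10⁻²⁷ = 1.547 × 10⁻³² kg.

1.547 × 10⁻³² kg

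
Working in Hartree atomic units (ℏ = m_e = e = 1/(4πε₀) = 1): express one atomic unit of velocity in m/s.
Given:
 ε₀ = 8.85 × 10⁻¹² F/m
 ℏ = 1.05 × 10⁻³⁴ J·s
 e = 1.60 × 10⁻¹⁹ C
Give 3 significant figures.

2.19 × 10⁶ m/s

The unique combination of the constants set to 1 with dimensions of velocity is v_au = e²/(4πε₀ℏ).
  = 2.56 × 10⁻³⁸ / 1.17 × 10⁻⁴⁴
  = 2.19 × 10⁶ m/s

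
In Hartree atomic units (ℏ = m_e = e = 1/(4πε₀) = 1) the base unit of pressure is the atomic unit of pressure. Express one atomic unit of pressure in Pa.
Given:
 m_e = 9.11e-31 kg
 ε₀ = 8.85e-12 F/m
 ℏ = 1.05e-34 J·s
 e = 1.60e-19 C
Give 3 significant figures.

P_au = E_h/a₀³ = m_e⁴e¹⁰/((4πε₀)⁵ℏ⁸)
E_h = 4.38e-18 J
a₀ = 5.26e-11 m
E_h/a₀³ = 3.01e13 Pa

3.01e13 Pa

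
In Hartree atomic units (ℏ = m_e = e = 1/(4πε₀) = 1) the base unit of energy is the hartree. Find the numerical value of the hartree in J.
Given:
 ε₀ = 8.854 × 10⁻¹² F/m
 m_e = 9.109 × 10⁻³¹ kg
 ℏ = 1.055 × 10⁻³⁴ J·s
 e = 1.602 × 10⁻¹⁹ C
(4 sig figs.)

E_h = m_e e⁴/(4πε₀ℏ)²
  = 6.000 × 10⁻¹⁰⁶ / 1.378 × 10⁻⁸⁸
  = 4.354 × 10⁻¹⁸ J

4.354 × 10⁻¹⁸ J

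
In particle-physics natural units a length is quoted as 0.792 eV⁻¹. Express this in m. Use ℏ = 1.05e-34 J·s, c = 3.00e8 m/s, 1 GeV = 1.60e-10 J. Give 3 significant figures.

1.56e-7 m

A length is [E]⁻¹ in ℏ=c=1; restore one factor of ℏc.
1 GeV⁻¹ → ℏc × (1 GeV in J)⁻¹ = 1.97e-16 m.
Convert the energy scale: 0.792 eV⁻¹ = 7.92e8 GeV⁻¹.
Result: 7.92e8 × 1.97e-16 = 1.56e-7 m.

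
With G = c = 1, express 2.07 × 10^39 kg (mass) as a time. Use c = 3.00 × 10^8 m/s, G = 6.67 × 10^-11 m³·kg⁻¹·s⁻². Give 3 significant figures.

5.11 × 10^3 s

Mass → time via G/c³.
2.07 × 10^39 kg × (G/c³) = 5.11 × 10^3 s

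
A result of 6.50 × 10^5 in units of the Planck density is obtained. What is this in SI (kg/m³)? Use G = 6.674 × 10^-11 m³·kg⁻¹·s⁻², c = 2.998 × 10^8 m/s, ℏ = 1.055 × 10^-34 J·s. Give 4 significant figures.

One Planck density: ρ_P = c⁵/(ℏG²) = 5.154 × 10^96 kg/m³.
6.50 × 10^5 × 5.154 × 10^96 kg/m³ = 3.350 × 10^102 kg/m³

3.350 × 10^102 kg/m³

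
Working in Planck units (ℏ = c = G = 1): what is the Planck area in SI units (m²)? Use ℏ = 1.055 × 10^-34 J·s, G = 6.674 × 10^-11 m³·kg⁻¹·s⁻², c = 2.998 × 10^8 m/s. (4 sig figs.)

2.613 × 10^-70 m²

From ℏ = c = G = 1 the area scale is A_P = ℏG/c³.
  = 7.041 × 10^-45 / 2.695 × 10^25
  = 2.613 × 10^-70 m²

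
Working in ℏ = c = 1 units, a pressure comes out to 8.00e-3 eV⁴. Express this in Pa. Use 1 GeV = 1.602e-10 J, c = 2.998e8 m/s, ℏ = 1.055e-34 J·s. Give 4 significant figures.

0.1665 Pa

Pressure is [E]/[L]³ = [E]⁴/(ℏc)³.
1 GeV⁴ → 1/(ℏc)³ × (1 GeV in J)⁴ = 2.082e37 Pa.
Convert the energy scale: 8.00e-3 eV⁴ = 8.00e-39 GeV⁴.
Result: 8.00e-39 × 2.082e37 = 0.1665 Pa.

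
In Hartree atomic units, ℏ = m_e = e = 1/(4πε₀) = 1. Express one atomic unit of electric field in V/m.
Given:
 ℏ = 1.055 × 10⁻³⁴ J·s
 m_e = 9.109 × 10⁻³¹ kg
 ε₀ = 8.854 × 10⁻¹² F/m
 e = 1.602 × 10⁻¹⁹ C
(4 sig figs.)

From ℏ = m_e = e = 1/(4πε₀) = 1 the electric field scale is E_au = E_h/(e a₀) = m_e²e⁵/((4πε₀)³ℏ⁴).
E_h = 4.354 × 10⁻¹⁸ J
a₀ = 5.297 × 10⁻¹¹ m
E_h/(e·a₀) = 5.131 × 10¹¹ V/m

5.131 × 10¹¹ V/m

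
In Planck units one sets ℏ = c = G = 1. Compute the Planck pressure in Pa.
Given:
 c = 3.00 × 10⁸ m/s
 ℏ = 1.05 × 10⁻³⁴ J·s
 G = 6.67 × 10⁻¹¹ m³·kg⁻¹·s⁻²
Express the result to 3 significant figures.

4.68 × 10¹¹³ Pa

p_P = c⁷/(ℏG²)
  = 2.19 × 10⁵⁹ / 4.67 × 10⁻⁵⁵
  = 4.68 × 10¹¹³ Pa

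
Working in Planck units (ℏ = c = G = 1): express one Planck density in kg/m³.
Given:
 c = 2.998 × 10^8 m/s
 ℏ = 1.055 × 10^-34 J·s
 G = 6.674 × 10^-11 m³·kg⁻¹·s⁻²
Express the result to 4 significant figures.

The unique combination of the constants set to 1 with dimensions of density is ρ_P = c⁵/(ℏG²).
  = 2.422 × 10^42 / 4.699 × 10^-55
  = 5.154 × 10^96 kg/m³

5.154 × 10^96 kg/m³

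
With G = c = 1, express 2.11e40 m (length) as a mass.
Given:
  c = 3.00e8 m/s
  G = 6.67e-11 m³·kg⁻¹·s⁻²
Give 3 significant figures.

2.85e67 kg

Length → mass via c²/G.
2.11e40 m × (c²/G) = 2.85e67 kg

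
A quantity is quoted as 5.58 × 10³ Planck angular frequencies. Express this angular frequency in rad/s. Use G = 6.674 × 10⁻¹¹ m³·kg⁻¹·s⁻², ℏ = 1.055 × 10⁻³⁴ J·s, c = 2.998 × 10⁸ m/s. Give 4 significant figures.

One Planck angular frequency: ω_P = √(c⁵/(ℏG)) = 1.855 × 10⁴³ rad/s.
5.58 × 10³ × 1.855 × 10⁴³ rad/s = 1.035 × 10⁴⁷ rad/s

1.035 × 10⁴⁷ rad/s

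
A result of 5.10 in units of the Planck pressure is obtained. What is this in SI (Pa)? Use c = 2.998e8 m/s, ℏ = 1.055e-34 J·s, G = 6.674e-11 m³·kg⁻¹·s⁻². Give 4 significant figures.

One Planck pressure: p_P = c⁷/(ℏG²) = 4.632e113 Pa.
5.10 × 4.632e113 Pa = 2.362e114 Pa

2.362e114 Pa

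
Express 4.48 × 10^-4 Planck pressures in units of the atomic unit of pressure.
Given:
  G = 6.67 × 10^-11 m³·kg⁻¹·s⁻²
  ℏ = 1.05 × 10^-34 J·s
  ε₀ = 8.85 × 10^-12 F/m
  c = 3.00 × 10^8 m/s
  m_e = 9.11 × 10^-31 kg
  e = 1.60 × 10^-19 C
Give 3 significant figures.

Planck pressure: p_P = c⁷/(ℏG²) = 4.68 × 10^113 Pa
atomic unit of pressure: P_au = E_h/a₀³ = m_e⁴e¹⁰/((4πε₀)⁵ℏ⁸) = 3.01 × 10^13 Pa
4.48 × 10^-4 × 4.68 × 10^113 / 3.01 × 10^13 = 6.96 × 10^96

6.96 × 10^96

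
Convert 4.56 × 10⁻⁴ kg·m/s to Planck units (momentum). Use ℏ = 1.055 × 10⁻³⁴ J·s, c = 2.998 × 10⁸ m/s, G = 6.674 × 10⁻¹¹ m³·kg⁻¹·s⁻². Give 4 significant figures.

6.987 × 10⁻⁵

Planck momentum: p_P = √(ℏc³/G) = 6.527 kg·m/s.
4.56 × 10⁻⁴ / 6.527 = 6.987 × 10⁻⁵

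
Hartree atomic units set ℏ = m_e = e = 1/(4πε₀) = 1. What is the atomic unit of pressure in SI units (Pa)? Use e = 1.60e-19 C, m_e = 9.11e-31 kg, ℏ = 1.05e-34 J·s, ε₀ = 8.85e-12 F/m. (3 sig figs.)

3.01e13 Pa

From ℏ = m_e = e = 1/(4πε₀) = 1 the pressure scale is P_au = E_h/a₀³ = m_e⁴e¹⁰/((4πε₀)⁵ℏ⁸).
E_h = 4.38e-18 J
a₀ = 5.26e-11 m
E_h/a₀³ = 3.01e13 Pa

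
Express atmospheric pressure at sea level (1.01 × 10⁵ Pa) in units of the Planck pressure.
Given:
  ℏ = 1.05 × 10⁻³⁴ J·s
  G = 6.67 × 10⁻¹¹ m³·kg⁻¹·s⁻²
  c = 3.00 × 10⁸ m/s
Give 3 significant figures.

2.16 × 10⁻¹⁰⁹

Planck pressure: p_P = c⁷/(ℏG²) = 4.68 × 10¹¹³ Pa.
1.01 × 10⁵ / 4.68 × 10¹¹³ = 2.16 × 10⁻¹⁰⁹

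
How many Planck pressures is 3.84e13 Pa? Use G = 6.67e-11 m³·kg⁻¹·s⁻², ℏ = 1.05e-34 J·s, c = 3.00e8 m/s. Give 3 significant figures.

8.20e-101

Planck pressure: p_P = c⁷/(ℏG²) = 4.68e113 Pa.
3.84e13 / 4.68e113 = 8.20e-101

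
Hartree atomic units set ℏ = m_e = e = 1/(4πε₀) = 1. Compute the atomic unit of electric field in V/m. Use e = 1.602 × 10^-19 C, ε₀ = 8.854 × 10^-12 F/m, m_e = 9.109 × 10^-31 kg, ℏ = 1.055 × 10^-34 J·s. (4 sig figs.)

5.131 × 10^11 V/m

Dimensional analysis gives E_au = E_h/(e a₀) = m_e²e⁵/((4πε₀)³ℏ⁴).
E_h = 4.354 × 10^-18 J
a₀ = 5.297 × 10^-11 m
E_h/(e·a₀) = 5.131 × 10^11 V/m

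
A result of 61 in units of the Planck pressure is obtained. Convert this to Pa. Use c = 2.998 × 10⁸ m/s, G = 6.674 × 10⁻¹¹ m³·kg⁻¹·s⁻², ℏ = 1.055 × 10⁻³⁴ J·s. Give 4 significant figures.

One Planck pressure: p_P = c⁷/(ℏG²) = 4.632 × 10¹¹³ Pa.
61 × 4.632 × 10¹¹³ Pa = 2.826 × 10¹¹⁵ Pa

2.826 × 10¹¹⁵ Pa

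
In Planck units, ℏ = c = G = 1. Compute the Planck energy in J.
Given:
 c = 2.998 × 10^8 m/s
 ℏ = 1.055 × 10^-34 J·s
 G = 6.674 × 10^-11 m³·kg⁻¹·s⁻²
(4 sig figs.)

Dimensional analysis gives E_P = √(ℏc⁵/G).
  = √(3.828 × 10^18)
  = 1.957 × 10^9 J

1.957 × 10^9 J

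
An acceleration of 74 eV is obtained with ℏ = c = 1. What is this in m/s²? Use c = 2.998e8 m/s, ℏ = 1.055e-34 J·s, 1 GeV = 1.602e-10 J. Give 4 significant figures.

3.369e25 m/s²

Acceleration is [L]/[T]² = c·[E]/ℏ.
1 GeV → c/ℏ × (1 GeV in J) = 4.552e32 m/s².
Convert the energy scale: 74 eV = 7.40e-8 GeV.
Result: 7.40e-8 × 4.552e32 = 3.369e25 m/s².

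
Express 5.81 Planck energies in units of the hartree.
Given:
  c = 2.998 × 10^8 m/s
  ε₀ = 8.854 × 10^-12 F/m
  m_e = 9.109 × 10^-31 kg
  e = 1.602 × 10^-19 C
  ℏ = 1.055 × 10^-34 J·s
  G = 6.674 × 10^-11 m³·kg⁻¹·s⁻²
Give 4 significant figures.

2.611 × 10^27

Planck energy: E_P = √(ℏc⁵/G) = 1.957 × 10^9 J
hartree: E_h = m_e e⁴/(4πε₀ℏ)² = 4.354 × 10^-18 J
5.81 × 1.957 × 10^9 / 4.354 × 10^-18 = 2.611 × 10^27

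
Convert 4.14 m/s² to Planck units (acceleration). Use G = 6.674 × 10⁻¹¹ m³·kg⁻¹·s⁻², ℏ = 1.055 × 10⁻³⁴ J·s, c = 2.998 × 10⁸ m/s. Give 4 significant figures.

7.446 × 10⁻⁵²

Planck acceleration: a_P = √(c⁷/(ℏG)) = 5.560 × 10⁵¹ m/s².
4.14 / 5.560 × 10⁵¹ = 7.446 × 10⁻⁵²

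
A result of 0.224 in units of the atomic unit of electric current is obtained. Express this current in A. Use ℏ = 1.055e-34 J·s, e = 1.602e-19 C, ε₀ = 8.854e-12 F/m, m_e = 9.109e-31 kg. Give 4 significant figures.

One atomic unit of electric current: I_au = e E_h/ℏ = m_e e⁵/((4πε₀)²ℏ³) = 6.612e-3 A.
0.224 × 6.612e-3 A = 1.481e-3 A

1.481e-3 A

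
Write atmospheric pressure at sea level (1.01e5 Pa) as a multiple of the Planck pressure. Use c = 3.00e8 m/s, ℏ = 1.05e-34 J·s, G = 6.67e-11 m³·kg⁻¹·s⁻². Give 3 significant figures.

2.16e-109

Planck pressure: p_P = c⁷/(ℏG²) = 4.68e113 Pa.
1.01e5 / 4.68e113 = 2.16e-109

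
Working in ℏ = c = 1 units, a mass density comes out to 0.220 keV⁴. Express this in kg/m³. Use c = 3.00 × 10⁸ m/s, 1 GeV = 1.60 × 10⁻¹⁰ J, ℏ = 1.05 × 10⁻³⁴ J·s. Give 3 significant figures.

Mass density is [E]/(c²[L]³) = [E]⁴/(ℏ³c⁵).
1 GeV⁴ → 1/(ℏ³c⁵) × (1 GeV in J)⁴ = 2.33 × 10²⁰ kg/m³.
Convert the energy scale: 0.220 keV⁴ = 2.20 × 10⁻²⁵ GeV⁴.
Result: 2.20 × 10⁻²⁵ × 2.33 × 10²⁰ = 5.13 × 10⁻⁵ kg/m³.

5.13 × 10⁻⁵ kg/m³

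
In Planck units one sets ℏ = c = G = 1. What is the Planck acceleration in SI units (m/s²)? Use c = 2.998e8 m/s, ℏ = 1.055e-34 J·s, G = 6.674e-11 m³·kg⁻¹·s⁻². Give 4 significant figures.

a_P = √(c⁷/(ℏG))
  = √(3.092e103)
  = 5.560e51 m/s²

5.560e51 m/s²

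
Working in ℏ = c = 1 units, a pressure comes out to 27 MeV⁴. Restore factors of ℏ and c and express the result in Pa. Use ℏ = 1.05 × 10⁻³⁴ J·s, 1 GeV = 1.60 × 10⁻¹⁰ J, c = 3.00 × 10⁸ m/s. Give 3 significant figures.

5.66 × 10²⁶ Pa

Pressure is [E]/[L]³ = [E]⁴/(ℏc)³.
1 GeV⁴ → 1/(ℏc)³ × (1 GeV in J)⁴ = 2.10 × 10³⁷ Pa.
Convert the energy scale: 27 MeV⁴ = 2.70 × 10⁻¹¹ GeV⁴.
Result: 2.70 × 10⁻¹¹ × 2.10 × 10³⁷ = 5.66 × 10²⁶ Pa.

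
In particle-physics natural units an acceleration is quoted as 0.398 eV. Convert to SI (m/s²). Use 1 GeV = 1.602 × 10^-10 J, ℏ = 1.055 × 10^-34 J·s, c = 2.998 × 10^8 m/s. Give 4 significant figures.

Acceleration is [L]/[T]² = c·[E]/ℏ.
1 GeV → c/ℏ × (1 GeV in J) = 4.552 × 10^32 m/s².
Convert the energy scale: 0.398 eV = 3.98 × 10^-10 GeV.
Result: 3.98 × 10^-10 × 4.552 × 10^32 = 1.812 × 10^23 m/s².

1.812 × 10^23 m/s²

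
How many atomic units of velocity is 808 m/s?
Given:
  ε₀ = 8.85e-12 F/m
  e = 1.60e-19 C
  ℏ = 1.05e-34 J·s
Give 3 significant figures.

atomic unit of velocity: v_au = e²/(4πε₀ℏ) = 2.19e6 m/s.
808 / 2.19e6 = 3.69e-4

3.69e-4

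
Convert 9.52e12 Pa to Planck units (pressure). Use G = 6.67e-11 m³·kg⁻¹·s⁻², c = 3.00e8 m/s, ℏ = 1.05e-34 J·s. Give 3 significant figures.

Planck pressure: p_P = c⁷/(ℏG²) = 4.68e113 Pa.
9.52e12 / 4.68e113 = 2.03e-101

2.03e-101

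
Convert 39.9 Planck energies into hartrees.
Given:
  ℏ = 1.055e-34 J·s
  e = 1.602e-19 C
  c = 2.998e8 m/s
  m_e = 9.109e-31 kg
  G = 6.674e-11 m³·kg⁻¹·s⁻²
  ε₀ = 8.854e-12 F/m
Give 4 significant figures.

Planck energy: E_P = √(ℏc⁵/G) = 1.957e9 J
hartree: E_h = m_e e⁴/(4πε₀ℏ)² = 4.354e-18 J
39.9 × 1.957e9 / 4.354e-18 = 1.793e28

1.793e28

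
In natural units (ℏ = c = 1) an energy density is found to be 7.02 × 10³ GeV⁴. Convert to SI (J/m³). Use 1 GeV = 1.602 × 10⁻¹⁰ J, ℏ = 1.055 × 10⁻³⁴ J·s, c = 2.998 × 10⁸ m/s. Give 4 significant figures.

1.461 × 10⁴¹ J/m³

[E]/[L]³ = [E]⁴/(ℏc)³; restore (ℏc)⁻³.
1 GeV⁴ → 1/(ℏc)³ × (1 GeV in J)⁴ = 2.082 × 10³⁷ J/m³.
Result: 7.02 × 10³ × 2.082 × 10³⁷ = 1.461 × 10⁴¹ J/m³.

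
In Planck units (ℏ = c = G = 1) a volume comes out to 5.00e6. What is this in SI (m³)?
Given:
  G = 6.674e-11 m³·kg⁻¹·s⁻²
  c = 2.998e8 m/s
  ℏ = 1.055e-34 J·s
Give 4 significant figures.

2.112e-98 m³

One Planck volume: V_P = (ℏG/c³)^(3/2) = 4.224e-105 m³.
5.00e6 × 4.224e-105 m³ = 2.112e-98 m³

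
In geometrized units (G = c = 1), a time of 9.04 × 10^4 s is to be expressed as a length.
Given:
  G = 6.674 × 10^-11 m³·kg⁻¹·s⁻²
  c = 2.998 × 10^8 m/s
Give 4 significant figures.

Time → length via c.
9.04 × 10^4 s × (c) = 2.710 × 10^13 m

2.710 × 10^13 m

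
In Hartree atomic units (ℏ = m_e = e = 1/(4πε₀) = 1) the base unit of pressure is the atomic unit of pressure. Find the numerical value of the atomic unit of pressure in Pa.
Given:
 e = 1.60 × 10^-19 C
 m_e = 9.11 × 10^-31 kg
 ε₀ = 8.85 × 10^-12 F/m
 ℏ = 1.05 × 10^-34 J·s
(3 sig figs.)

P_au = E_h/a₀³ = m_e⁴e¹⁰/((4πε₀)⁵ℏ⁸)
E_h = 4.38 × 10^-18 J
a₀ = 5.26 × 10^-11 m
E_h/a₀³ = 3.01 × 10^13 Pa

3.01 × 10^13 Pa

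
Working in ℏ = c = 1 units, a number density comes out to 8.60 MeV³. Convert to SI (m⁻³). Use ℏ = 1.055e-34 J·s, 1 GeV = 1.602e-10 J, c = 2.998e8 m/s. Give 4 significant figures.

Number density is [L]⁻³ = [E]³/(ℏc)³.
1 GeV³ → 1/(ℏc)³ × (1 GeV in J)³ = 1.299e47 m⁻³.
Convert the energy scale: 8.60 MeV³ = 8.60e-9 GeV³.
Result: 8.60e-9 × 1.299e47 = 1.117e39 m⁻³.

1.117e39 m⁻³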